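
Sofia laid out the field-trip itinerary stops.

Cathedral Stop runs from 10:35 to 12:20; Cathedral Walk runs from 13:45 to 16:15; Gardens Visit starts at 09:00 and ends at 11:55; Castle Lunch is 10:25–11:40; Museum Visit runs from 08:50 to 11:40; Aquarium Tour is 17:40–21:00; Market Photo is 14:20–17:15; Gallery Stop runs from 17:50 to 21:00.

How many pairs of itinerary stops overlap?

Sorted by start: Museum Visit, Gardens Visit, Castle Lunch, Cathedral Stop, Cathedral Walk, Market Photo, Aquarium Tour, Gallery Stop.
Gardens Visit starts before Museum Visit ends → Museum Visit and Gardens Visit overlap.
Castle Lunch starts before Museum Visit ends → Museum Visit and Castle Lunch overlap.
Cathedral Stop starts before Museum Visit ends → Museum Visit and Cathedral Stop overlap.
Cathedral Walk starts after Museum Visit ends, so Museum Visit has no further overlaps.
Castle Lunch starts before Gardens Visit ends → Gardens Visit and Castle Lunch overlap.
Cathedral Stop starts before Gardens Visit ends → Gardens Visit and Cathedral Stop overlap.
Cathedral Walk starts after Gardens Visit ends, so Gardens Visit has no further overlaps.
Cathedral Stop starts before Castle Lunch ends → Castle Lunch and Cathedral Stop overlap.
Cathedral Walk starts after Castle Lunch ends, so Castle Lunch has no further overlaps.
Cathedral Walk starts after Cathedral Stop ends, so Cathedral Stop has no further overlaps.
Market Photo starts before Cathedral Walk ends → Cathedral Walk and Market Photo overlap.
Aquarium Tour starts after Cathedral Walk ends, so Cathedral Walk has no further overlaps.
Aquarium Tour starts after Market Photo ends, so Market Photo has no further overlaps.
Gallery Stop starts before Aquarium Tour ends → Aquarium Tour and Gallery Stop overlap.
Overlapping pairs: Aquarium Tour & Gallery Stop, Castle Lunch & Cathedral Stop, Castle Lunch & Gardens Visit, Castle Lunch & Museum Visit, Cathedral Stop & Gardens Visit, Cathedral Stop & Museum Visit, Cathedral Walk & Market Photo, Gardens Visit & Museum Visit — 8 in total.

8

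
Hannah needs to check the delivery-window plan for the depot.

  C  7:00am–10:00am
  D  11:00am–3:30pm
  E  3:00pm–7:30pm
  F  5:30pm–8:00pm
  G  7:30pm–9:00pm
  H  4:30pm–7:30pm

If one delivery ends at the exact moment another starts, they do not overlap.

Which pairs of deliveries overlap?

Sorted by start: C, D, E, H, F, G.
D starts after C ends — done with C.
E starts before D ends → D and E overlap.
H starts after D ends — done with D.
H starts before E ends → E and H overlap.
F starts before E ends → E and F overlap.
G starts exactly when E ends (back-to-back, no overlap).
F starts before H ends → H and F overlap.
G starts exactly when H ends (back-to-back, no overlap).
G starts before F ends → F and G overlap.

D & E, E & F, E & H, F & G, F & H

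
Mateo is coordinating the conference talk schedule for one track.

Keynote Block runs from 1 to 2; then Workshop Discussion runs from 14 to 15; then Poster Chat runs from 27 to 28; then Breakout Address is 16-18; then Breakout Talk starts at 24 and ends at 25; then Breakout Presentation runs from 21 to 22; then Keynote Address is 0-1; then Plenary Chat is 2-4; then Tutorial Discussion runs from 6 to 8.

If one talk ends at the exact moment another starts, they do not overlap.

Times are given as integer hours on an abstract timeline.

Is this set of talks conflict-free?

Yes

Two intervals overlap when each starts before the other ends.
Sorted by start: Keynote Address, Keynote Block, Plenary Chat, Tutorial Discussion, Workshop Discussion, Breakout Address, Breakout Presentation, Breakout Talk, Poster Chat.
Keynote Block starts exactly when Keynote Address ends (back-to-back, no overlap) — done with Keynote Address.
Plenary Chat starts exactly when Keynote Block ends (back-to-back, no overlap) — done with Keynote Block.
Tutorial Discussion starts after Plenary Chat ends — done with Plenary Chat.
Workshop Discussion starts after Tutorial Discussion ends — done with Tutorial Discussion.
Breakout Address starts after Workshop Discussion ends — done with Workshop Discussion.
Breakout Presentation starts after Breakout Address ends — done with Breakout Address.
Breakout Talk starts after Breakout Presentation ends — done with Breakout Presentation.
Poster Chat starts after Breakout Talk ends.
Every pair is clear; the schedule has no overlaps.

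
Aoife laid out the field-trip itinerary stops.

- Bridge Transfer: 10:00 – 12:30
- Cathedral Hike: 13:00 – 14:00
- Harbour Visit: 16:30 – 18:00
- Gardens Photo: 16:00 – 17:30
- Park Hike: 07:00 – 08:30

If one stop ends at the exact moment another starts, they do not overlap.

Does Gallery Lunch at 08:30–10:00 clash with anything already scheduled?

No — it doesn't clash with anything

Park Hike: ends 08:30 at or before Gallery Lunch starts 08:30 → clear.
Bridge Transfer: starts 10:00 at or after Gallery Lunch ends 10:00 → clear.
Cathedral Hike: starts 13:00 at or after Gallery Lunch ends 10:00 → clear.
Gardens Photo: starts 16:00 at or after Gallery Lunch ends 10:00 → clear.
Harbour Visit: starts 16:30 at or after Gallery Lunch ends 10:00 → clear.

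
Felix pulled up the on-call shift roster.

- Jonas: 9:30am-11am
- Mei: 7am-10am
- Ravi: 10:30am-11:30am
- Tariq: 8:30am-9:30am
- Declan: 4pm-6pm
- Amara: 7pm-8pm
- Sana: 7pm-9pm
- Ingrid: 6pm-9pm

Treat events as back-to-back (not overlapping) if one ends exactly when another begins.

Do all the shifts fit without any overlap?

Check each pair: they overlap iff neither finishes before the other starts.
Sorted by start: Mei, Tariq, Jonas, Ravi, Declan, Ingrid, Amara, Sana.
Tariq starts before Mei ends → Mei and Tariq overlap.
That's a conflict, so the schedule is not conflict-free.

No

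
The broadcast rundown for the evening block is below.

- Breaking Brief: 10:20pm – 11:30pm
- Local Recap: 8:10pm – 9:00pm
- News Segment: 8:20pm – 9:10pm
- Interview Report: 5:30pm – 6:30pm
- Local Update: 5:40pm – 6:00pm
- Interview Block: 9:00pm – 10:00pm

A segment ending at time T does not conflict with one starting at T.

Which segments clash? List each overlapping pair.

Interview Block & News Segment, Interview Report & Local Update, Local Recap & News Segment

Sorted by start: Interview Report, Local Update, Local Recap, News Segment, Interview Block, Breaking Brief.
Local Update starts before Interview Report ends → Interview Report and Local Update overlap.
Local Recap starts after Interview Report ends — done with Interview Report.
Local Recap starts after Local Update ends — done with Local Update.
News Segment starts before Local Recap ends → Local Recap and News Segment overlap.
Interview Block starts exactly when Local Recap ends (back-to-back, no overlap) — done with Local Recap.
Interview Block starts before News Segment ends → News Segment and Interview Block overlap.
Breaking Brief starts after News Segment ends.
Breaking Brief starts after Interview Block ends.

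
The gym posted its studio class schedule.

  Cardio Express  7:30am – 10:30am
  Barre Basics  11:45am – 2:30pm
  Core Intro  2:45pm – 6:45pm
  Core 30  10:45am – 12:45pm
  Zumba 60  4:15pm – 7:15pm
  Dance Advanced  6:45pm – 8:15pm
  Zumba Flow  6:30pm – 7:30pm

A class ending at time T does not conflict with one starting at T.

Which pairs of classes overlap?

Barre Basics & Core 30, Core Intro & Zumba 60, Core Intro & Zumba Flow, Dance Advanced & Zumba 60, Dance Advanced & Zumba Flow, Zumba 60 & Zumba Flow

Sorted by start: Cardio Express, Core 30, Barre Basics, Core Intro, Zumba 60, Zumba Flow, Dance Advanced.
Core 30 starts after Cardio Express ends, so nothing later overlaps Cardio Express either.
Barre Basics starts before Core 30 ends → Core 30 and Barre Basics overlap.
Core Intro starts after Core 30 ends, so nothing later overlaps Core 30 either.
Core Intro starts after Barre Basics ends, so nothing later overlaps Barre Basics either.
Zumba 60 starts before Core Intro ends → Core Intro and Zumba 60 overlap.
Zumba Flow starts before Core Intro ends → Core Intro and Zumba Flow overlap.
Dance Advanced starts exactly when Core Intro ends (back-to-back, no overlap).
Zumba Flow starts before Zumba 60 ends → Zumba 60 and Zumba Flow overlap.
Dance Advanced starts before Zumba 60 ends → Zumba 60 and Dance Advanced overlap.
Dance Advanced starts before Zumba Flow ends → Zumba Flow and Dance Advanced overlap.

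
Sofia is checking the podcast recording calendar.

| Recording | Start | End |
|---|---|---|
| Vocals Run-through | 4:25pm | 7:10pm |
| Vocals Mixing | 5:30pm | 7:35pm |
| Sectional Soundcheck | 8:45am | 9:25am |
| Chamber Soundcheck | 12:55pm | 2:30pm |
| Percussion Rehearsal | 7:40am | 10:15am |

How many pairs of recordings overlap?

2

Sorted by start: Percussion Rehearsal, Sectional Soundcheck, Chamber Soundcheck, Vocals Run-through, Vocals Mixing.
Sectional Soundcheck starts before Percussion Rehearsal ends → Percussion Rehearsal and Sectional Soundcheck overlap.
Chamber Soundcheck starts after Percussion Rehearsal ends — done with Percussion Rehearsal.
Chamber Soundcheck starts after Sectional Soundcheck ends — done with Sectional Soundcheck.
Vocals Run-through starts after Chamber Soundcheck ends — done with Chamber Soundcheck.
Vocals Mixing starts before Vocals Run-through ends → Vocals Run-through and Vocals Mixing overlap.
Overlapping pairs: Percussion Rehearsal & Sectional Soundcheck, Vocals Mixing & Vocals Run-through — 2 in total.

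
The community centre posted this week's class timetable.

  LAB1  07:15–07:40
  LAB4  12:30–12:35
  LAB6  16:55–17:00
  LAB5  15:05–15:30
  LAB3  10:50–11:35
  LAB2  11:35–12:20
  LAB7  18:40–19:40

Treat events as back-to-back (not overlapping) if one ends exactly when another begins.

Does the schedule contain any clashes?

Sorted by start: LAB1, LAB3, LAB2, LAB4, LAB5, LAB6, LAB7.
LAB3 starts after LAB1 ends, so LAB1 has no further overlaps.
LAB2 starts exactly when LAB3 ends (back-to-back, no overlap), so LAB3 has no further overlaps.
LAB4 starts after LAB2 ends, so LAB2 has no further overlaps.
LAB5 starts after LAB4 ends, so LAB4 has no further overlaps.
LAB6 starts after LAB5 ends, so LAB5 has no further overlaps.
LAB7 starts after LAB6 ends.
Every pair is clear; the schedule has no overlaps.

No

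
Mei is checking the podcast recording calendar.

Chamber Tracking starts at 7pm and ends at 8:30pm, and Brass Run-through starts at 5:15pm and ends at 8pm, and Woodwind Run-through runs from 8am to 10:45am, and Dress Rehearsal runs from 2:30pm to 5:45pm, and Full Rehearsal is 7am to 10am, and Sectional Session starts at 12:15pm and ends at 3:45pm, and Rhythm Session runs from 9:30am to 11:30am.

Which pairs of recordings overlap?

Sorted by start: Full Rehearsal, Woodwind Run-through, Rhythm Session, Sectional Session, Dress Rehearsal, Brass Run-through, Chamber Tracking.
Woodwind Run-through starts before Full Rehearsal ends → Full Rehearsal and Woodwind Run-through overlap.
Rhythm Session starts before Full Rehearsal ends → Full Rehearsal and Rhythm Session overlap.
Sectional Session starts after Full Rehearsal ends — done with Full Rehearsal.
Rhythm Session starts before Woodwind Run-through ends → Woodwind Run-through and Rhythm Session overlap.
Sectional Session starts after Woodwind Run-through ends — done with Woodwind Run-through.
Sectional Session starts after Rhythm Session ends — done with Rhythm Session.
Dress Rehearsal starts before Sectional Session ends → Sectional Session and Dress Rehearsal overlap.
Brass Run-through starts after Sectional Session ends — done with Sectional Session.
Brass Run-through starts before Dress Rehearsal ends → Dress Rehearsal and Brass Run-through overlap.
Chamber Tracking starts after Dress Rehearsal ends.
Chamber Tracking starts before Brass Run-through ends → Brass Run-through and Chamber Tracking overlap.

Brass Run-through & Chamber Tracking, Brass Run-through & Dress Rehearsal, Dress Rehearsal & Sectional Session, Full Rehearsal & Rhythm Session, Full Rehearsal & Woodwind Run-through, Rhythm Session & Woodwind Run-through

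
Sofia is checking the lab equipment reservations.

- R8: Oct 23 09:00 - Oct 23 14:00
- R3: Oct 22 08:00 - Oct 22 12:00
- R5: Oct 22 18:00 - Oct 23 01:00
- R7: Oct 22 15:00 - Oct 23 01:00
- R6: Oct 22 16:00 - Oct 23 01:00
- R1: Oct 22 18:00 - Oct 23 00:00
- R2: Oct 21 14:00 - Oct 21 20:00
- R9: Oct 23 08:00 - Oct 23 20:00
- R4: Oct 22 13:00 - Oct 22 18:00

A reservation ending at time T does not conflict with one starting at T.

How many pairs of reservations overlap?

Sorted by start: R2, R3, R4, R7, R6, R1, R5, R9, R8.
R3 starts after R2 ends, so nothing later overlaps R2 either.
R4 starts after R3 ends, so nothing later overlaps R3 either.
R7 starts before R4 ends → R4 and R7 overlap.
R6 starts before R4 ends → R4 and R6 overlap.
R1 starts exactly when R4 ends (back-to-back, no overlap), so nothing later overlaps R4 either.
R6 starts before R7 ends → R7 and R6 overlap.
R1 starts before R7 ends → R7 and R1 overlap.
R5 starts before R7 ends → R7 and R5 overlap.
R9 starts after R7 ends, so nothing later overlaps R7 either.
R1 starts before R6 ends → R6 and R1 overlap.
R5 starts before R6 ends → R6 and R5 overlap.
R9 starts after R6 ends, so nothing later overlaps R6 either.
R5 starts before R1 ends → R1 and R5 overlap.
R9 starts after R1 ends, so nothing later overlaps R1 either.
R9 starts after R5 ends, so nothing later overlaps R5 either.
R8 starts before R9 ends → R9 and R8 overlap.
Overlapping pairs: R1 & R5, R1 & R6, R1 & R7, R4 & R6, R4 & R7, R5 & R6, R5 & R7, R6 & R7, R8 & R9 — 9 in total.

9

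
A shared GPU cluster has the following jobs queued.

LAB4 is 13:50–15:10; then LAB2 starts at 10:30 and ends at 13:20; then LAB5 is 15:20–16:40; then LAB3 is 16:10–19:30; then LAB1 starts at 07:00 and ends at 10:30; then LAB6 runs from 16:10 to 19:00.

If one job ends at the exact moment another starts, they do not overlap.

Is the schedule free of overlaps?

Two intervals overlap when each starts before the other ends.
Sorted by start: LAB1, LAB2, LAB4, LAB5, LAB3, LAB6.
LAB2 starts exactly when LAB1 ends (back-to-back, no overlap), so LAB1 has no further overlaps.
LAB4 starts after LAB2 ends, so LAB2 has no further overlaps.
LAB5 starts after LAB4 ends, so LAB4 has no further overlaps.
LAB3 starts before LAB5 ends → LAB5 and LAB3 overlap.
That's a conflict, so the schedule is not conflict-free.

No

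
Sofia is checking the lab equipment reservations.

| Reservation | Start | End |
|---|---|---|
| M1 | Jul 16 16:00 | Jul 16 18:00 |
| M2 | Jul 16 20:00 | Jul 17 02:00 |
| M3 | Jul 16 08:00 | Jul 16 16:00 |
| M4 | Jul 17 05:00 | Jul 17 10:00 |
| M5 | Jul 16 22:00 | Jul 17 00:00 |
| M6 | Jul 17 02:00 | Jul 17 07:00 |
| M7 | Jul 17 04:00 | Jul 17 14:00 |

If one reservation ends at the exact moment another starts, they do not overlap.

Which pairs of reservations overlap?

M2 & M5, M4 & M6, M4 & M7, M6 & M7

Sorted by start: M3, M1, M2, M5, M6, M7, M4.
M1 starts exactly when M3 ends (back-to-back, no overlap); M3 is clear from here.
M2 starts after M1 ends; M1 is clear from here.
M5 starts before M2 ends → M2 and M5 overlap.
M6 starts exactly when M2 ends (back-to-back, no overlap); M2 is clear from here.
M6 starts after M5 ends; M5 is clear from here.
M7 starts before M6 ends → M6 and M7 overlap.
M4 starts before M6 ends → M6 and M4 overlap.
M4 starts before M7 ends → M7 and M4 overlap.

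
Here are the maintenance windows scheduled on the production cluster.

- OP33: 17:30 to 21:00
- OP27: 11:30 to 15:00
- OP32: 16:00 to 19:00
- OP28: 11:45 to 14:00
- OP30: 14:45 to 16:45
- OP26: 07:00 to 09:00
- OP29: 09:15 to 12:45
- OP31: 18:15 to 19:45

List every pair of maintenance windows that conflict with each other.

Two intervals overlap when each starts before the other ends.
Sorted by start: OP26, OP29, OP27, OP28, OP30, OP32, OP33, OP31.
OP29 starts after OP26 ends, so nothing later overlaps OP26 either.
OP27 starts before OP29 ends → OP29 and OP27 overlap.
OP28 starts before OP29 ends → OP29 and OP28 overlap.
OP30 starts after OP29 ends, so nothing later overlaps OP29 either.
OP28 starts before OP27 ends → OP27 and OP28 overlap.
OP30 starts before OP27 ends → OP27 and OP30 overlap.
OP32 starts after OP27 ends, so nothing later overlaps OP27 either.
OP30 starts after OP28 ends, so nothing later overlaps OP28 either.
OP32 starts before OP30 ends → OP30 and OP32 overlap.
OP33 starts after OP30 ends, so nothing later overlaps OP30 either.
OP33 starts before OP32 ends → OP32 and OP33 overlap.
OP31 starts before OP32 ends → OP32 and OP31 overlap.
OP31 starts before OP33 ends → OP33 and OP31 overlap.

OP27 & OP28, OP27 & OP29, OP27 & OP30, OP28 & OP29, OP30 & OP32, OP31 & OP32, OP31 & OP33, OP32 & OP33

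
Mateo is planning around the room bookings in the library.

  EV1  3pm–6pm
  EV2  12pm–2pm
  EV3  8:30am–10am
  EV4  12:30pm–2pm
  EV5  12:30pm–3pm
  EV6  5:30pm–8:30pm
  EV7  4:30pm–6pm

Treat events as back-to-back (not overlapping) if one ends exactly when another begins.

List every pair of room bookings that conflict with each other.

EV1 & EV6, EV1 & EV7, EV2 & EV4, EV2 & EV5, EV4 & EV5, EV6 & EV7

Sorted by start: EV3, EV2, EV4, EV5, EV1, EV7, EV6.
EV2 starts after EV3 ends; EV3 is clear from here.
EV4 starts before EV2 ends → EV2 and EV4 overlap.
EV5 starts before EV2 ends → EV2 and EV5 overlap.
EV1 starts after EV2 ends; EV2 is clear from here.
EV5 starts before EV4 ends → EV4 and EV5 overlap.
EV1 starts after EV4 ends; EV4 is clear from here.
EV1 starts exactly when EV5 ends (back-to-back, no overlap); EV5 is clear from here.
EV7 starts before EV1 ends → EV1 and EV7 overlap.
EV6 starts before EV1 ends → EV1 and EV6 overlap.
EV6 starts before EV7 ends → EV7 and EV6 overlap.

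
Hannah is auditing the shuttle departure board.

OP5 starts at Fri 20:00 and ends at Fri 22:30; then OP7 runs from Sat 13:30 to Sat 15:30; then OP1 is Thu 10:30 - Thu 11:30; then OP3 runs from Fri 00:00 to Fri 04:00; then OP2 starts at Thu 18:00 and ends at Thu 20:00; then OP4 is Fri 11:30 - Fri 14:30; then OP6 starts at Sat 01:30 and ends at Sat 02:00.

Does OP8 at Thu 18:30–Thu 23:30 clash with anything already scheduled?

Yes — it overlaps OP2

OP1: ends Thu 11:30 at or before OP8 starts Thu 18:30 → clear.
OP2: starts Thu 18:00 before OP8 ends Thu 23:30, and ends Thu 20:00 after OP8 starts Thu 18:30 → overlap.
OP3: starts Fri 00:00 at or after OP8 ends Thu 23:30 → clear.
OP4: starts Fri 11:30 at or after OP8 ends Thu 23:30 → clear.
OP5: starts Fri 20:00 at or after OP8 ends Thu 23:30 → clear.
OP6: starts Sat 01:30 at or after OP8 ends Thu 23:30 → clear.
OP7: starts Sat 13:30 at or after OP8 ends Thu 23:30 → clear.
OP8 overlaps OP2.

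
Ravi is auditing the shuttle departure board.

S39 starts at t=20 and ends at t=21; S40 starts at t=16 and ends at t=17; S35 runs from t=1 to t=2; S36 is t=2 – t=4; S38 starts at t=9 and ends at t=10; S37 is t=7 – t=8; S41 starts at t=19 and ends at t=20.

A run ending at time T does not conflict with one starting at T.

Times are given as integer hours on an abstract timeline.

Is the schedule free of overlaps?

Sorted by start: S35, S36, S37, S38, S40, S41, S39.
S36 starts exactly when S35 ends (back-to-back, no overlap), so S35 has no further overlaps.
S37 starts after S36 ends, so S36 has no further overlaps.
S38 starts after S37 ends, so S37 has no further overlaps.
S40 starts after S38 ends, so S38 has no further overlaps.
S41 starts after S40 ends, so S40 has no further overlaps.
S39 starts exactly when S41 ends (back-to-back, no overlap).
Every pair is clear; the schedule has no overlaps.

Yes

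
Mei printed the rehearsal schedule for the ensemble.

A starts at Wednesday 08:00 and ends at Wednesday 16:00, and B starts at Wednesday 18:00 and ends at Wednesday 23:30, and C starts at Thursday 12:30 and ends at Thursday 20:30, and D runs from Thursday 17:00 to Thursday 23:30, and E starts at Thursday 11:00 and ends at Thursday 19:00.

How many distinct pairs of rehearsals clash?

3

Sorted by start: A, B, E, C, D.
B starts after A ends, so A has no further overlaps.
E starts after B ends, so B has no further overlaps.
C starts before E ends → E and C overlap.
D starts before E ends → E and D overlap.
D starts before C ends → C and D overlap.
Overlapping pairs: C & D, C & E, D & E — 3 in total.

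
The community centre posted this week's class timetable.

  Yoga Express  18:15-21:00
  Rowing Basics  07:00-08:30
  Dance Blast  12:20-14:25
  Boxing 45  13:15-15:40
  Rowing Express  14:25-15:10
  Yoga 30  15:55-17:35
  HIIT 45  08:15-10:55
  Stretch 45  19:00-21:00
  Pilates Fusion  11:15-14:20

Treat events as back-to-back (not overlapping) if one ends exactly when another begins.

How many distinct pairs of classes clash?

6

Sorted by start: Rowing Basics, HIIT 45, Pilates Fusion, Dance Blast, Boxing 45, Rowing Express, Yoga 30, Yoga Express, Stretch 45.
HIIT 45 starts before Rowing Basics ends → Rowing Basics and HIIT 45 overlap.
Pilates Fusion starts after Rowing Basics ends, so Rowing Basics has no further overlaps.
Pilates Fusion starts after HIIT 45 ends, so HIIT 45 has no further overlaps.
Dance Blast starts before Pilates Fusion ends → Pilates Fusion and Dance Blast overlap.
Boxing 45 starts before Pilates Fusion ends → Pilates Fusion and Boxing 45 overlap.
Rowing Express starts after Pilates Fusion ends, so Pilates Fusion has no further overlaps.
Boxing 45 starts before Dance Blast ends → Dance Blast and Boxing 45 overlap.
Rowing Express starts exactly when Dance Blast ends (back-to-back, no overlap), so Dance Blast has no further overlaps.
Rowing Express starts before Boxing 45 ends → Boxing 45 and Rowing Express overlap.
Yoga 30 starts after Boxing 45 ends, so Boxing 45 has no further overlaps.
Yoga 30 starts after Rowing Express ends, so Rowing Express has no further overlaps.
Yoga Express starts after Yoga 30 ends, so Yoga 30 has no further overlaps.
Stretch 45 starts before Yoga Express ends → Yoga Express and Stretch 45 overlap.
Overlapping pairs: Boxing 45 & Dance Blast, Boxing 45 & Pilates Fusion, Boxing 45 & Rowing Express, Dance Blast & Pilates Fusion, HIIT 45 & Rowing Basics, Stretch 45 & Yoga Express — 6 in total.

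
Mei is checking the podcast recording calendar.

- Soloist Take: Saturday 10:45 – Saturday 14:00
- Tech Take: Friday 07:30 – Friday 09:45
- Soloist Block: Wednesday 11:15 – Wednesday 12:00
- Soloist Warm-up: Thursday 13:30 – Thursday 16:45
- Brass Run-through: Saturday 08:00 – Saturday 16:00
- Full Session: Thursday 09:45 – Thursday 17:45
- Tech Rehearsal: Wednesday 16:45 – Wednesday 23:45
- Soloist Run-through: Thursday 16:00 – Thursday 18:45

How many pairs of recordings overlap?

4

Check each pair: they overlap iff neither finishes before the other starts.
Sorted by start: Soloist Block, Tech Rehearsal, Full Session, Soloist Warm-up, Soloist Run-through, Tech Take, Brass Run-through, Soloist Take.
Tech Rehearsal starts after Soloist Block ends; Soloist Block is clear from here.
Full Session starts after Tech Rehearsal ends; Tech Rehearsal is clear from here.
Soloist Warm-up starts before Full Session ends → Full Session and Soloist Warm-up overlap.
Soloist Run-through starts before Full Session ends → Full Session and Soloist Run-through overlap.
Tech Take starts after Full Session ends; Full Session is clear from here.
Soloist Run-through starts before Soloist Warm-up ends → Soloist Warm-up and Soloist Run-through overlap.
Tech Take starts after Soloist Warm-up ends; Soloist Warm-up is clear from here.
Tech Take starts after Soloist Run-through ends; Soloist Run-through is clear from here.
Brass Run-through starts after Tech Take ends; Tech Take is clear from here.
Soloist Take starts before Brass Run-through ends → Brass Run-through and Soloist Take overlap.
Overlapping pairs: Brass Run-through & Soloist Take, Full Session & Soloist Run-through, Full Session & Soloist Warm-up, Soloist Run-through & Soloist Warm-up — 4 in total.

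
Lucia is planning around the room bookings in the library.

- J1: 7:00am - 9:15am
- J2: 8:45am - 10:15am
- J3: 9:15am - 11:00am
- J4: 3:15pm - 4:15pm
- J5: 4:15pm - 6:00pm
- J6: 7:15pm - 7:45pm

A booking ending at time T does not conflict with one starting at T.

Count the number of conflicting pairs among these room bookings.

Sorted by start: J1, J2, J3, J4, J5, J6.
J2 starts before J1 ends → J1 and J2 overlap.
J3 starts exactly when J1 ends (back-to-back, no overlap), so J1 has no further overlaps.
J3 starts before J2 ends → J2 and J3 overlap.
J4 starts after J2 ends, so J2 has no further overlaps.
J4 starts after J3 ends, so J3 has no further overlaps.
J5 starts exactly when J4 ends (back-to-back, no overlap), so J4 has no further overlaps.
J6 starts after J5 ends.
Overlapping pairs: J1 & J2, J2 & J3 — 2 in total.

2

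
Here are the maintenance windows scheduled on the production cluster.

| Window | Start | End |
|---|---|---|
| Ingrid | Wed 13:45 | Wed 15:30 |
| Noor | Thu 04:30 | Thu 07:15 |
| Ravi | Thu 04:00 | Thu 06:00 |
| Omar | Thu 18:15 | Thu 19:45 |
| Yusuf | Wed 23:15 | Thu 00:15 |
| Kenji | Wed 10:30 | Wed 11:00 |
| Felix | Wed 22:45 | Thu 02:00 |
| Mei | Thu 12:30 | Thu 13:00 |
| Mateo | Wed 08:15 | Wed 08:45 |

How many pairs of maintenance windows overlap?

2

Check each pair: they overlap iff neither finishes before the other starts.
Sorted by start: Mateo, Kenji, Ingrid, Felix, Yusuf, Ravi, Noor, Mei, Omar.
Kenji starts after Mateo ends — done with Mateo.
Ingrid starts after Kenji ends — done with Kenji.
Felix starts after Ingrid ends — done with Ingrid.
Yusuf starts before Felix ends → Felix and Yusuf overlap.
Ravi starts after Felix ends — done with Felix.
Ravi starts after Yusuf ends — done with Yusuf.
Noor starts before Ravi ends → Ravi and Noor overlap.
Mei starts after Ravi ends — done with Ravi.
Mei starts after Noor ends — done with Noor.
Omar starts after Mei ends.
Overlapping pairs: Felix & Yusuf, Noor & Ravi — 2 in total.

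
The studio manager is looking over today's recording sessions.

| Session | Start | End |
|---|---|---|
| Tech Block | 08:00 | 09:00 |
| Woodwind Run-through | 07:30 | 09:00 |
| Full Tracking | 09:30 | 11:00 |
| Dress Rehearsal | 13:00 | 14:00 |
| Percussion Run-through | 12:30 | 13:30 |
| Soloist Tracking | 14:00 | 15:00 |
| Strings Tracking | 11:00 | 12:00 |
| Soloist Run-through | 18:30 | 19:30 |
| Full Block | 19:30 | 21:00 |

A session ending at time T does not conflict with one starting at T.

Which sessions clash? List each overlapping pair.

Sorted by start: Woodwind Run-through, Tech Block, Full Tracking, Strings Tracking, Percussion Run-through, Dress Rehearsal, Soloist Tracking, Soloist Run-through, Full Block.
Tech Block starts before Woodwind Run-through ends → Woodwind Run-through and Tech Block overlap.
Full Tracking starts after Woodwind Run-through ends, so Woodwind Run-through has no further overlaps.
Full Tracking starts after Tech Block ends, so Tech Block has no further overlaps.
Strings Tracking starts exactly when Full Tracking ends (back-to-back, no overlap), so Full Tracking has no further overlaps.
Percussion Run-through starts after Strings Tracking ends, so Strings Tracking has no further overlaps.
Dress Rehearsal starts before Percussion Run-through ends → Percussion Run-through and Dress Rehearsal overlap.
Soloist Tracking starts after Percussion Run-through ends, so Percussion Run-through has no further overlaps.
Soloist Tracking starts exactly when Dress Rehearsal ends (back-to-back, no overlap), so Dress Rehearsal has no further overlaps.
Soloist Run-through starts after Soloist Tracking ends, so Soloist Tracking has no further overlaps.
Full Block starts exactly when Soloist Run-through ends (back-to-back, no overlap).

Dress Rehearsal & Percussion Run-through, Tech Block & Woodwind Run-through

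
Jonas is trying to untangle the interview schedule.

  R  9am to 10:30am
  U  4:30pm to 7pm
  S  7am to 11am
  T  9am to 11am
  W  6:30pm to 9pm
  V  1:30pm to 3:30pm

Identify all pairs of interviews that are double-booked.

R & S, R & T, S & T, U & W

Two intervals overlap when each starts before the other ends.
Sorted by start: S, R, T, V, U, W.
R starts before S ends → S and R overlap.
T starts before S ends → S and T overlap.
V starts after S ends, so S has no further overlaps.
T starts before R ends → R and T overlap.
V starts after R ends, so R has no further overlaps.
V starts after T ends, so T has no further overlaps.
U starts after V ends, so V has no further overlaps.
W starts before U ends → U and W overlap.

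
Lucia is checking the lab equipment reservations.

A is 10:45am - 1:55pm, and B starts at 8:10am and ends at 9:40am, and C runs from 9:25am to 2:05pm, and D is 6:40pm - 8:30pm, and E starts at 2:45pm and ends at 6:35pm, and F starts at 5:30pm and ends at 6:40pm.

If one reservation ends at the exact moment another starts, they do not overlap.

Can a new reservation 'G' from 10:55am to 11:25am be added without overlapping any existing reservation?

No — it overlaps A, C

B: ends 9:40am at or before G starts 10:55am → clear.
C: starts 9:25am before G ends 11:25am, and ends 2:05pm after G starts 10:55am → overlap.
A: starts 10:45am before G ends 11:25am, and ends 1:55pm after G starts 10:55am → overlap.
E: starts 2:45pm at or after G ends 11:25am → clear.
F: starts 5:30pm at or after G ends 11:25am → clear.
D: starts 6:40pm at or after G ends 11:25am → clear.
G overlaps A, C.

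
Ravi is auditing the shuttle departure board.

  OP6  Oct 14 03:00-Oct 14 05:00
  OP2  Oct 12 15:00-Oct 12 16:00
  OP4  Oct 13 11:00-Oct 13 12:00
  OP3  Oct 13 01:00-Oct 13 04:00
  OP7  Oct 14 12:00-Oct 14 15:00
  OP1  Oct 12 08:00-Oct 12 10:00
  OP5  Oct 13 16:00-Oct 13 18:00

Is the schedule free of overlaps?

Yes

Sorted by start: OP1, OP2, OP3, OP4, OP5, OP6, OP7.
OP2 starts after OP1 ends; OP1 is clear from here.
OP3 starts after OP2 ends; OP2 is clear from here.
OP4 starts after OP3 ends; OP3 is clear from here.
OP5 starts after OP4 ends; OP4 is clear from here.
OP6 starts after OP5 ends; OP5 is clear from here.
OP7 starts after OP6 ends.
Every pair is clear; the schedule has no overlaps.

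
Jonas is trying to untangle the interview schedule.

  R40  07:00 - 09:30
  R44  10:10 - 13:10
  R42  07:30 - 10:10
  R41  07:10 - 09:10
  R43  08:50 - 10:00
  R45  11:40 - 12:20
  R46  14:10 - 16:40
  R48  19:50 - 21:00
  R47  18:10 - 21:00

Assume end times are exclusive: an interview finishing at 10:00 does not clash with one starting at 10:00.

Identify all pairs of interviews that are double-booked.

Two intervals overlap when each starts before the other ends.
Sorted by start: R40, R41, R42, R43, R44, R45, R46, R47, R48.
R41 starts before R40 ends → R40 and R41 overlap.
R42 starts before R40 ends → R40 and R42 overlap.
R43 starts before R40 ends → R40 and R43 overlap.
R44 starts after R40 ends; R40 is clear from here.
R42 starts before R41 ends → R41 and R42 overlap.
R43 starts before R41 ends → R41 and R43 overlap.
R44 starts after R41 ends; R41 is clear from here.
R43 starts before R42 ends → R42 and R43 overlap.
R44 starts exactly when R42 ends (back-to-back, no overlap); R42 is clear from here.
R44 starts after R43 ends; R43 is clear from here.
R45 starts before R44 ends → R44 and R45 overlap.
R46 starts after R44 ends; R44 is clear from here.
R46 starts after R45 ends; R45 is clear from here.
R47 starts after R46 ends; R46 is clear from here.
R48 starts before R47 ends → R47 and R48 overlap.

R40 & R41, R40 & R42, R40 & R43, R41 & R42, R41 & R43, R42 & R43, R44 & R45, R47 & R48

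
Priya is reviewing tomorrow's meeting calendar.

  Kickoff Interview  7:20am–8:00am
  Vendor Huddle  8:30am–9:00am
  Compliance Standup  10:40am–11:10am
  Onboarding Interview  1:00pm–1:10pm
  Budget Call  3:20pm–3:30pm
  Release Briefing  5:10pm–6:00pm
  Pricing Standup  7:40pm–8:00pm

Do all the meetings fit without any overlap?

Yes

Sorted by start: Kickoff Interview, Vendor Huddle, Compliance Standup, Onboarding Interview, Budget Call, Release Briefing, Pricing Standup.
Vendor Huddle starts after Kickoff Interview ends, so Kickoff Interview has no further overlaps.
Compliance Standup starts after Vendor Huddle ends, so Vendor Huddle has no further overlaps.
Onboarding Interview starts after Compliance Standup ends, so Compliance Standup has no further overlaps.
Budget Call starts after Onboarding Interview ends, so Onboarding Interview has no further overlaps.
Release Briefing starts after Budget Call ends, so Budget Call has no further overlaps.
Pricing Standup starts after Release Briefing ends.
Every pair is clear; the schedule has no overlaps.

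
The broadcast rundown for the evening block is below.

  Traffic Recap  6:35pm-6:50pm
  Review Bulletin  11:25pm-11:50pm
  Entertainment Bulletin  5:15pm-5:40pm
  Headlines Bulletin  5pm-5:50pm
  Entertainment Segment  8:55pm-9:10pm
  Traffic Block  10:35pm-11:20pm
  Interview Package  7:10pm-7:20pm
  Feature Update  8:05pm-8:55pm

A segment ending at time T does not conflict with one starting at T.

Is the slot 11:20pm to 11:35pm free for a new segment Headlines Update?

Headlines Bulletin: ends 5:50pm at or before Headlines Update starts 11:20pm → clear.
Entertainment Bulletin: ends 5:40pm at or before Headlines Update starts 11:20pm → clear.
Traffic Recap: ends 6:50pm at or before Headlines Update starts 11:20pm → clear.
Interview Package: ends 7:20pm at or before Headlines Update starts 11:20pm → clear.
Feature Update: ends 8:55pm at or before Headlines Update starts 11:20pm → clear.
Entertainment Segment: ends 9:10pm at or before Headlines Update starts 11:20pm → clear.
Traffic Block: ends 11:20pm at or before Headlines Update starts 11:20pm → clear.
Review Bulletin: starts 11:25pm before Headlines Update ends 11:35pm, and ends 11:50pm after Headlines Update starts 11:20pm → overlap.
Headlines Update overlaps Review Bulletin.

No — it overlaps Review Bulletin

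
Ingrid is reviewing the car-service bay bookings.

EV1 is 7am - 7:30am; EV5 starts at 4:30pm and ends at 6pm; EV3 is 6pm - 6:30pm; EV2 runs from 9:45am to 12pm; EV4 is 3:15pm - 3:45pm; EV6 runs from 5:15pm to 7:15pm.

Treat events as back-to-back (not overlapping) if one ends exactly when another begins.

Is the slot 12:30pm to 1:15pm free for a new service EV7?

EV1: ends 7:30am at or before EV7 starts 12:30pm → clear.
EV2: ends 12pm at or before EV7 starts 12:30pm → clear.
EV4: starts 3:15pm at or after EV7 ends 1:15pm → clear.
EV5: starts 4:30pm at or after EV7 ends 1:15pm → clear.
EV6: starts 5:15pm at or after EV7 ends 1:15pm → clear.
EV3: starts 6pm at or after EV7 ends 1:15pm → clear.

Yes — the slot is free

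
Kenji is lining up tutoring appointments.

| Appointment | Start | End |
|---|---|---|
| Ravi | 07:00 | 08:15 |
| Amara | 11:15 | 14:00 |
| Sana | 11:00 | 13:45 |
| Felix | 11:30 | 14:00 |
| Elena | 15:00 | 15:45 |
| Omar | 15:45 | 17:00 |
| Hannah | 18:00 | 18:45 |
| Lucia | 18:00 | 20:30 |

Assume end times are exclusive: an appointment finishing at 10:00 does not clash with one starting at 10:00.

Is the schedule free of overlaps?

Sorted by start: Ravi, Sana, Amara, Felix, Elena, Omar, Hannah, Lucia.
Sana starts after Ravi ends, so Ravi has no further overlaps.
Amara starts before Sana ends → Sana and Amara overlap.
That's a conflict, so the schedule is not conflict-free.

No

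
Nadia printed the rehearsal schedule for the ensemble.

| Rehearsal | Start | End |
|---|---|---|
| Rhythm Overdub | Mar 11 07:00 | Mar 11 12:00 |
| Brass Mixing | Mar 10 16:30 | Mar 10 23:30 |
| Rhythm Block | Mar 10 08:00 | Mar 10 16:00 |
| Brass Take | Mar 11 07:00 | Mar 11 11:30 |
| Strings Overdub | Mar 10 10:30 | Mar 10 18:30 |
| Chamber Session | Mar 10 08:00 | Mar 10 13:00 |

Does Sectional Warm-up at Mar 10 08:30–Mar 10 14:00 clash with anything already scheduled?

Yes — it overlaps Chamber Session, Rhythm Block, Strings Overdub

Rhythm Block: starts Mar 10 08:00 before Sectional Warm-up ends Mar 10 14:00, and ends Mar 10 16:00 after Sectional Warm-up starts Mar 10 08:30 → overlap.
Chamber Session: starts Mar 10 08:00 before Sectional Warm-up ends Mar 10 14:00, and ends Mar 10 13:00 after Sectional Warm-up starts Mar 10 08:30 → overlap.
Strings Overdub: starts Mar 10 10:30 before Sectional Warm-up ends Mar 10 14:00, and ends Mar 10 18:30 after Sectional Warm-up starts Mar 10 08:30 → overlap.
Brass Mixing: starts Mar 10 16:30 at or after Sectional Warm-up ends Mar 10 14:00 → clear.
Rhythm Overdub: starts Mar 11 07:00 at or after Sectional Warm-up ends Mar 10 14:00 → clear.
Brass Take: starts Mar 11 07:00 at or after Sectional Warm-up ends Mar 10 14:00 → clear.
Sectional Warm-up overlaps Rhythm Block, Chamber Session, Strings Overdub.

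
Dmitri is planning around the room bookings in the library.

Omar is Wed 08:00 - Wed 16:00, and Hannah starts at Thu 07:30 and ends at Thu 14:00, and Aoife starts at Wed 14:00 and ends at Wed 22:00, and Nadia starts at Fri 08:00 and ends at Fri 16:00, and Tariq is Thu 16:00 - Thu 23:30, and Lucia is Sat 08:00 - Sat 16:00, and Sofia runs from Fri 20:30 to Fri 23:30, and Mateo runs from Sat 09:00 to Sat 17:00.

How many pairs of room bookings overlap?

Check each pair: they overlap iff neither finishes before the other starts.
Sorted by start: Omar, Aoife, Hannah, Tariq, Nadia, Sofia, Lucia, Mateo.
Aoife starts before Omar ends → Omar and Aoife overlap.
Hannah starts after Omar ends, so Omar has no further overlaps.
Hannah starts after Aoife ends, so Aoife has no further overlaps.
Tariq starts after Hannah ends, so Hannah has no further overlaps.
Nadia starts after Tariq ends, so Tariq has no further overlaps.
Sofia starts after Nadia ends, so Nadia has no further overlaps.
Lucia starts after Sofia ends, so Sofia has no further overlaps.
Mateo starts before Lucia ends → Lucia and Mateo overlap.
Overlapping pairs: Aoife & Omar, Lucia & Mateo — 2 in total.

2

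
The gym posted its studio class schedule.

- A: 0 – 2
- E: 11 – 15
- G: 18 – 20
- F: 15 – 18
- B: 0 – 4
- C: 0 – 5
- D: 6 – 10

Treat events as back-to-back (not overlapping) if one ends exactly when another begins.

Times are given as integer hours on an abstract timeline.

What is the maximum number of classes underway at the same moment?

3

Walk through starts and ends in time order (an end at T is processed before a start at T):
0 start A → 1
0 start B → 2
0 start C → 3
2 end A → 2
4 end B → 1
5 end C → 0
6 start D → 1
10 end D → 0
11 start E → 1
15 end E → 0
15 start F → 1
18 end F → 0
18 start G → 1
20 end G → 0
Peak is 3, at 0 (A, B, C).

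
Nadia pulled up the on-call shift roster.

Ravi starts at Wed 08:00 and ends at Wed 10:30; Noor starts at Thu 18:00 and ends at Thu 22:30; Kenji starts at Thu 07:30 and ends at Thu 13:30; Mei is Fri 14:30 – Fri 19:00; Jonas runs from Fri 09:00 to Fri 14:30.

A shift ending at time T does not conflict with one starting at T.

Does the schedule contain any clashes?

No

Check each pair: they overlap iff neither finishes before the other starts.
Sorted by start: Ravi, Kenji, Noor, Jonas, Mei.
Kenji starts after Ravi ends — done with Ravi.
Noor starts after Kenji ends — done with Kenji.
Jonas starts after Noor ends — done with Noor.
Mei starts exactly when Jonas ends (back-to-back, no overlap).
Every pair is clear; the schedule has no overlaps.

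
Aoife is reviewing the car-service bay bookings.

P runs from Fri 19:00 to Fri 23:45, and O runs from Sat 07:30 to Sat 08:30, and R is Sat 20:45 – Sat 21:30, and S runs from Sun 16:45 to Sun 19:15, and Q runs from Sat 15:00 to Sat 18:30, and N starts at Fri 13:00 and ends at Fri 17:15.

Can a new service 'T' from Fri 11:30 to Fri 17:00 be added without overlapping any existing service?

N: starts Fri 13:00 before T ends Fri 17:00, and ends Fri 17:15 after T starts Fri 11:30 → overlap.
P: starts Fri 19:00 at or after T ends Fri 17:00 → clear.
O: starts Sat 07:30 at or after T ends Fri 17:00 → clear.
Q: starts Sat 15:00 at or after T ends Fri 17:00 → clear.
R: starts Sat 20:45 at or after T ends Fri 17:00 → clear.
S: starts Sun 16:45 at or after T ends Fri 17:00 → clear.
T overlaps N.

No — it overlaps N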